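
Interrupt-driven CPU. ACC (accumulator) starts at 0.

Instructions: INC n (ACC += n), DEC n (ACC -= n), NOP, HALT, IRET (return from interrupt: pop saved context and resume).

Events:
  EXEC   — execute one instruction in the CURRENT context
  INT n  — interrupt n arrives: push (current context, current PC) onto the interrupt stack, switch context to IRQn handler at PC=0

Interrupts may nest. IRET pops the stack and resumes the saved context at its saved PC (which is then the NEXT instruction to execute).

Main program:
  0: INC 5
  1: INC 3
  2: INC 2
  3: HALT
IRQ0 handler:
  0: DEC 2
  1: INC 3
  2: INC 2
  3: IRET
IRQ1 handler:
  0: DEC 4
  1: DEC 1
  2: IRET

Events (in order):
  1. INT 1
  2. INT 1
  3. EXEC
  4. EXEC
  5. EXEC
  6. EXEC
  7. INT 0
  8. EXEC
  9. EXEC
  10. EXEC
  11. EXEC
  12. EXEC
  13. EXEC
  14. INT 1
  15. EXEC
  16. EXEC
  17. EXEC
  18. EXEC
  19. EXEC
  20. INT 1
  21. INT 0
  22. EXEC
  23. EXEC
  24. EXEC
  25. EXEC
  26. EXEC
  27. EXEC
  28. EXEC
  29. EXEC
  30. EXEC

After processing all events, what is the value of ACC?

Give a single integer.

Event 1 (INT 1): INT 1 arrives: push (MAIN, PC=0), enter IRQ1 at PC=0 (depth now 1)
Event 2 (INT 1): INT 1 arrives: push (IRQ1, PC=0), enter IRQ1 at PC=0 (depth now 2)
Event 3 (EXEC): [IRQ1] PC=0: DEC 4 -> ACC=-4
Event 4 (EXEC): [IRQ1] PC=1: DEC 1 -> ACC=-5
Event 5 (EXEC): [IRQ1] PC=2: IRET -> resume IRQ1 at PC=0 (depth now 1)
Event 6 (EXEC): [IRQ1] PC=0: DEC 4 -> ACC=-9
Event 7 (INT 0): INT 0 arrives: push (IRQ1, PC=1), enter IRQ0 at PC=0 (depth now 2)
Event 8 (EXEC): [IRQ0] PC=0: DEC 2 -> ACC=-11
Event 9 (EXEC): [IRQ0] PC=1: INC 3 -> ACC=-8
Event 10 (EXEC): [IRQ0] PC=2: INC 2 -> ACC=-6
Event 11 (EXEC): [IRQ0] PC=3: IRET -> resume IRQ1 at PC=1 (depth now 1)
Event 12 (EXEC): [IRQ1] PC=1: DEC 1 -> ACC=-7
Event 13 (EXEC): [IRQ1] PC=2: IRET -> resume MAIN at PC=0 (depth now 0)
Event 14 (INT 1): INT 1 arrives: push (MAIN, PC=0), enter IRQ1 at PC=0 (depth now 1)
Event 15 (EXEC): [IRQ1] PC=0: DEC 4 -> ACC=-11
Event 16 (EXEC): [IRQ1] PC=1: DEC 1 -> ACC=-12
Event 17 (EXEC): [IRQ1] PC=2: IRET -> resume MAIN at PC=0 (depth now 0)
Event 18 (EXEC): [MAIN] PC=0: INC 5 -> ACC=-7
Event 19 (EXEC): [MAIN] PC=1: INC 3 -> ACC=-4
Event 20 (INT 1): INT 1 arrives: push (MAIN, PC=2), enter IRQ1 at PC=0 (depth now 1)
Event 21 (INT 0): INT 0 arrives: push (IRQ1, PC=0), enter IRQ0 at PC=0 (depth now 2)
Event 22 (EXEC): [IRQ0] PC=0: DEC 2 -> ACC=-6
Event 23 (EXEC): [IRQ0] PC=1: INC 3 -> ACC=-3
Event 24 (EXEC): [IRQ0] PC=2: INC 2 -> ACC=-1
Event 25 (EXEC): [IRQ0] PC=3: IRET -> resume IRQ1 at PC=0 (depth now 1)
Event 26 (EXEC): [IRQ1] PC=0: DEC 4 -> ACC=-5
Event 27 (EXEC): [IRQ1] PC=1: DEC 1 -> ACC=-6
Event 28 (EXEC): [IRQ1] PC=2: IRET -> resume MAIN at PC=2 (depth now 0)
Event 29 (EXEC): [MAIN] PC=2: INC 2 -> ACC=-4
Event 30 (EXEC): [MAIN] PC=3: HALT

Answer: -4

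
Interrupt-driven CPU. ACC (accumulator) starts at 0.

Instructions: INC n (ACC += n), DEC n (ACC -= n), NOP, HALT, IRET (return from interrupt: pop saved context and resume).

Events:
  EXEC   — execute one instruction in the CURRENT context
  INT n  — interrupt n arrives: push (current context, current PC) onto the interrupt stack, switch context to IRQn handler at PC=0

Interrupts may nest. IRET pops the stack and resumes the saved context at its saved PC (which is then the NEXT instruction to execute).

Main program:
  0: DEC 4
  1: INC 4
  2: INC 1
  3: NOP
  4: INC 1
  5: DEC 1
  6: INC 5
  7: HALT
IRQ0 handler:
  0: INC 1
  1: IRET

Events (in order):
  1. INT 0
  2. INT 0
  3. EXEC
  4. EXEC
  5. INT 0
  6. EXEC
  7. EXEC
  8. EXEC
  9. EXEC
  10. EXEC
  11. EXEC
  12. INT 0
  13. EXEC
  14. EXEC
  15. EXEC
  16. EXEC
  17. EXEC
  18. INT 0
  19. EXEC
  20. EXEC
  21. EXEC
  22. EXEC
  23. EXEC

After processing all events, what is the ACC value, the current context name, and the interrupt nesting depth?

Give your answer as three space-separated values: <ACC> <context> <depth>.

Answer: 11 MAIN 0

Derivation:
Event 1 (INT 0): INT 0 arrives: push (MAIN, PC=0), enter IRQ0 at PC=0 (depth now 1)
Event 2 (INT 0): INT 0 arrives: push (IRQ0, PC=0), enter IRQ0 at PC=0 (depth now 2)
Event 3 (EXEC): [IRQ0] PC=0: INC 1 -> ACC=1
Event 4 (EXEC): [IRQ0] PC=1: IRET -> resume IRQ0 at PC=0 (depth now 1)
Event 5 (INT 0): INT 0 arrives: push (IRQ0, PC=0), enter IRQ0 at PC=0 (depth now 2)
Event 6 (EXEC): [IRQ0] PC=0: INC 1 -> ACC=2
Event 7 (EXEC): [IRQ0] PC=1: IRET -> resume IRQ0 at PC=0 (depth now 1)
Event 8 (EXEC): [IRQ0] PC=0: INC 1 -> ACC=3
Event 9 (EXEC): [IRQ0] PC=1: IRET -> resume MAIN at PC=0 (depth now 0)
Event 10 (EXEC): [MAIN] PC=0: DEC 4 -> ACC=-1
Event 11 (EXEC): [MAIN] PC=1: INC 4 -> ACC=3
Event 12 (INT 0): INT 0 arrives: push (MAIN, PC=2), enter IRQ0 at PC=0 (depth now 1)
Event 13 (EXEC): [IRQ0] PC=0: INC 1 -> ACC=4
Event 14 (EXEC): [IRQ0] PC=1: IRET -> resume MAIN at PC=2 (depth now 0)
Event 15 (EXEC): [MAIN] PC=2: INC 1 -> ACC=5
Event 16 (EXEC): [MAIN] PC=3: NOP
Event 17 (EXEC): [MAIN] PC=4: INC 1 -> ACC=6
Event 18 (INT 0): INT 0 arrives: push (MAIN, PC=5), enter IRQ0 at PC=0 (depth now 1)
Event 19 (EXEC): [IRQ0] PC=0: INC 1 -> ACC=7
Event 20 (EXEC): [IRQ0] PC=1: IRET -> resume MAIN at PC=5 (depth now 0)
Event 21 (EXEC): [MAIN] PC=5: DEC 1 -> ACC=6
Event 22 (EXEC): [MAIN] PC=6: INC 5 -> ACC=11
Event 23 (EXEC): [MAIN] PC=7: HALT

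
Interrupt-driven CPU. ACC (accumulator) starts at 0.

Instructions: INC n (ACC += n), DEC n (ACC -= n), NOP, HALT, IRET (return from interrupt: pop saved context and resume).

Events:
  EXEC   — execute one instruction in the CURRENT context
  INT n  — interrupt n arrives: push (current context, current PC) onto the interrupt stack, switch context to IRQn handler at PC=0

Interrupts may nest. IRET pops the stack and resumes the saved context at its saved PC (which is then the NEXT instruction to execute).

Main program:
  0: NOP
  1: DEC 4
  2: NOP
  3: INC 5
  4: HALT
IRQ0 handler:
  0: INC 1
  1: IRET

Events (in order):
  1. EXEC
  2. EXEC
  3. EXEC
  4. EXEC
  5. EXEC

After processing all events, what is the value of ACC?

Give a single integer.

Event 1 (EXEC): [MAIN] PC=0: NOP
Event 2 (EXEC): [MAIN] PC=1: DEC 4 -> ACC=-4
Event 3 (EXEC): [MAIN] PC=2: NOP
Event 4 (EXEC): [MAIN] PC=3: INC 5 -> ACC=1
Event 5 (EXEC): [MAIN] PC=4: HALT

Answer: 1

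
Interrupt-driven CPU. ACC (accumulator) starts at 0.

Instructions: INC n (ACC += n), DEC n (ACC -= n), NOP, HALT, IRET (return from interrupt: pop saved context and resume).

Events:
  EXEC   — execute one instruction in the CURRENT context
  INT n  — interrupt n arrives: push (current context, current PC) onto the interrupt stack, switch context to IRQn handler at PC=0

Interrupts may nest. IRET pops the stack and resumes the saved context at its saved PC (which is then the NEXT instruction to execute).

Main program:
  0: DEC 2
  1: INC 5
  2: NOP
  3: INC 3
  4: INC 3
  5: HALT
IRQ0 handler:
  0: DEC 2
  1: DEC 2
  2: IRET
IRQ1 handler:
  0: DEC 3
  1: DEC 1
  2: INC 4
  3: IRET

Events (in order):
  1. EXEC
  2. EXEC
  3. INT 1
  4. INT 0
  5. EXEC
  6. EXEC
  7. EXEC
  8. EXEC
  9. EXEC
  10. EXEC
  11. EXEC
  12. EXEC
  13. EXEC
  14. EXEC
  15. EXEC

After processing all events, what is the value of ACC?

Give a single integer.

Answer: 5

Derivation:
Event 1 (EXEC): [MAIN] PC=0: DEC 2 -> ACC=-2
Event 2 (EXEC): [MAIN] PC=1: INC 5 -> ACC=3
Event 3 (INT 1): INT 1 arrives: push (MAIN, PC=2), enter IRQ1 at PC=0 (depth now 1)
Event 4 (INT 0): INT 0 arrives: push (IRQ1, PC=0), enter IRQ0 at PC=0 (depth now 2)
Event 5 (EXEC): [IRQ0] PC=0: DEC 2 -> ACC=1
Event 6 (EXEC): [IRQ0] PC=1: DEC 2 -> ACC=-1
Event 7 (EXEC): [IRQ0] PC=2: IRET -> resume IRQ1 at PC=0 (depth now 1)
Event 8 (EXEC): [IRQ1] PC=0: DEC 3 -> ACC=-4
Event 9 (EXEC): [IRQ1] PC=1: DEC 1 -> ACC=-5
Event 10 (EXEC): [IRQ1] PC=2: INC 4 -> ACC=-1
Event 11 (EXEC): [IRQ1] PC=3: IRET -> resume MAIN at PC=2 (depth now 0)
Event 12 (EXEC): [MAIN] PC=2: NOP
Event 13 (EXEC): [MAIN] PC=3: INC 3 -> ACC=2
Event 14 (EXEC): [MAIN] PC=4: INC 3 -> ACC=5
Event 15 (EXEC): [MAIN] PC=5: HALT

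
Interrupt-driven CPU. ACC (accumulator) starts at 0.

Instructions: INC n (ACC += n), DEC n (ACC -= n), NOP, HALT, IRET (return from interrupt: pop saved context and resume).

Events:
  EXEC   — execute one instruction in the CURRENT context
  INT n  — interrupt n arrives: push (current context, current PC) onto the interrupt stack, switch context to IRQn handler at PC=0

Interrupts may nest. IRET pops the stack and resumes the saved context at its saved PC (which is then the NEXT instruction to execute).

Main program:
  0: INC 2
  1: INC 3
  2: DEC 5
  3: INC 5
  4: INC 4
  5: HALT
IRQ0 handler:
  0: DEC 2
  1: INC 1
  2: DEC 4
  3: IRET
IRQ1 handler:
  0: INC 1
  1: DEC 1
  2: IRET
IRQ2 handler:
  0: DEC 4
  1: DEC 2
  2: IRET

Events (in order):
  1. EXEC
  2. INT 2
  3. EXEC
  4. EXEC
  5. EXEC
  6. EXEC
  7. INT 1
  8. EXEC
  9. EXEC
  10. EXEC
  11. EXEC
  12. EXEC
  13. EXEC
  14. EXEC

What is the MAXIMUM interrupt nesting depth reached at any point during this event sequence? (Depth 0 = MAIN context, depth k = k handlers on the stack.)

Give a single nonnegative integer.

Answer: 1

Derivation:
Event 1 (EXEC): [MAIN] PC=0: INC 2 -> ACC=2 [depth=0]
Event 2 (INT 2): INT 2 arrives: push (MAIN, PC=1), enter IRQ2 at PC=0 (depth now 1) [depth=1]
Event 3 (EXEC): [IRQ2] PC=0: DEC 4 -> ACC=-2 [depth=1]
Event 4 (EXEC): [IRQ2] PC=1: DEC 2 -> ACC=-4 [depth=1]
Event 5 (EXEC): [IRQ2] PC=2: IRET -> resume MAIN at PC=1 (depth now 0) [depth=0]
Event 6 (EXEC): [MAIN] PC=1: INC 3 -> ACC=-1 [depth=0]
Event 7 (INT 1): INT 1 arrives: push (MAIN, PC=2), enter IRQ1 at PC=0 (depth now 1) [depth=1]
Event 8 (EXEC): [IRQ1] PC=0: INC 1 -> ACC=0 [depth=1]
Event 9 (EXEC): [IRQ1] PC=1: DEC 1 -> ACC=-1 [depth=1]
Event 10 (EXEC): [IRQ1] PC=2: IRET -> resume MAIN at PC=2 (depth now 0) [depth=0]
Event 11 (EXEC): [MAIN] PC=2: DEC 5 -> ACC=-6 [depth=0]
Event 12 (EXEC): [MAIN] PC=3: INC 5 -> ACC=-1 [depth=0]
Event 13 (EXEC): [MAIN] PC=4: INC 4 -> ACC=3 [depth=0]
Event 14 (EXEC): [MAIN] PC=5: HALT [depth=0]
Max depth observed: 1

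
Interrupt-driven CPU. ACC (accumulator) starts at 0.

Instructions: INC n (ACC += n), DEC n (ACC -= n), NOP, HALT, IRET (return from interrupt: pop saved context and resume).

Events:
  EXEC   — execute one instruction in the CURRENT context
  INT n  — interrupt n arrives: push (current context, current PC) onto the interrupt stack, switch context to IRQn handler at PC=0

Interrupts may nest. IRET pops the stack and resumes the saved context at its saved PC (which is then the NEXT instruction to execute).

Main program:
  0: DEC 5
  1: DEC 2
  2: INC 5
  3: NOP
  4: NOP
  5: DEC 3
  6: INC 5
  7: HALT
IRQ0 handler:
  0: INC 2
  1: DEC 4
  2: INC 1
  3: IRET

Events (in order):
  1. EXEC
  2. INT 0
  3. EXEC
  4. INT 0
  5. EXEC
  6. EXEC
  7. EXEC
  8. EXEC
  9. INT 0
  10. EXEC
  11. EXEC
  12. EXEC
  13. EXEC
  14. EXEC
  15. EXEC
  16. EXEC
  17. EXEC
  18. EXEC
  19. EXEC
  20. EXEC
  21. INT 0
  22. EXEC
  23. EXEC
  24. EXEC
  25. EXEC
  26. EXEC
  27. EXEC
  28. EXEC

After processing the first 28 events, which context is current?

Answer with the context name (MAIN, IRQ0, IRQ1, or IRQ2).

Event 1 (EXEC): [MAIN] PC=0: DEC 5 -> ACC=-5
Event 2 (INT 0): INT 0 arrives: push (MAIN, PC=1), enter IRQ0 at PC=0 (depth now 1)
Event 3 (EXEC): [IRQ0] PC=0: INC 2 -> ACC=-3
Event 4 (INT 0): INT 0 arrives: push (IRQ0, PC=1), enter IRQ0 at PC=0 (depth now 2)
Event 5 (EXEC): [IRQ0] PC=0: INC 2 -> ACC=-1
Event 6 (EXEC): [IRQ0] PC=1: DEC 4 -> ACC=-5
Event 7 (EXEC): [IRQ0] PC=2: INC 1 -> ACC=-4
Event 8 (EXEC): [IRQ0] PC=3: IRET -> resume IRQ0 at PC=1 (depth now 1)
Event 9 (INT 0): INT 0 arrives: push (IRQ0, PC=1), enter IRQ0 at PC=0 (depth now 2)
Event 10 (EXEC): [IRQ0] PC=0: INC 2 -> ACC=-2
Event 11 (EXEC): [IRQ0] PC=1: DEC 4 -> ACC=-6
Event 12 (EXEC): [IRQ0] PC=2: INC 1 -> ACC=-5
Event 13 (EXEC): [IRQ0] PC=3: IRET -> resume IRQ0 at PC=1 (depth now 1)
Event 14 (EXEC): [IRQ0] PC=1: DEC 4 -> ACC=-9
Event 15 (EXEC): [IRQ0] PC=2: INC 1 -> ACC=-8
Event 16 (EXEC): [IRQ0] PC=3: IRET -> resume MAIN at PC=1 (depth now 0)
Event 17 (EXEC): [MAIN] PC=1: DEC 2 -> ACC=-10
Event 18 (EXEC): [MAIN] PC=2: INC 5 -> ACC=-5
Event 19 (EXEC): [MAIN] PC=3: NOP
Event 20 (EXEC): [MAIN] PC=4: NOP
Event 21 (INT 0): INT 0 arrives: push (MAIN, PC=5), enter IRQ0 at PC=0 (depth now 1)
Event 22 (EXEC): [IRQ0] PC=0: INC 2 -> ACC=-3
Event 23 (EXEC): [IRQ0] PC=1: DEC 4 -> ACC=-7
Event 24 (EXEC): [IRQ0] PC=2: INC 1 -> ACC=-6
Event 25 (EXEC): [IRQ0] PC=3: IRET -> resume MAIN at PC=5 (depth now 0)
Event 26 (EXEC): [MAIN] PC=5: DEC 3 -> ACC=-9
Event 27 (EXEC): [MAIN] PC=6: INC 5 -> ACC=-4
Event 28 (EXEC): [MAIN] PC=7: HALT

Answer: MAIN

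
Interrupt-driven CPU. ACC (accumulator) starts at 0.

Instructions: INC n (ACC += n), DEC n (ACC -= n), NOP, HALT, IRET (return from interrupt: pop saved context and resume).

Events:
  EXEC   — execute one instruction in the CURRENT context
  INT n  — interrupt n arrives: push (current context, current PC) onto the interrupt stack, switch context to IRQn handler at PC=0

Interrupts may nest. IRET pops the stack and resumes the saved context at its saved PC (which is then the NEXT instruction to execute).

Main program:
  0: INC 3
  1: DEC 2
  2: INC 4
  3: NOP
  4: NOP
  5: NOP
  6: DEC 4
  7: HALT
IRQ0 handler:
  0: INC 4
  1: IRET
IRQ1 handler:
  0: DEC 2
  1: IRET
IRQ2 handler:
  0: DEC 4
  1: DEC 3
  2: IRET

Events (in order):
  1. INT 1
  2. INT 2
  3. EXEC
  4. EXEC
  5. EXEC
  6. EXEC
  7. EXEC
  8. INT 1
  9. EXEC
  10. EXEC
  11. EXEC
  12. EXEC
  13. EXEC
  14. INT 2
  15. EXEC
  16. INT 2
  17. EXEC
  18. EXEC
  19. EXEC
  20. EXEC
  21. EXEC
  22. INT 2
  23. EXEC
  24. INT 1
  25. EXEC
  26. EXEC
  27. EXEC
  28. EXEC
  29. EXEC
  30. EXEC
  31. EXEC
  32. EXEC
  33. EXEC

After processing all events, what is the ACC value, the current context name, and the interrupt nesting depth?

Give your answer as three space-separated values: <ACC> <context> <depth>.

Event 1 (INT 1): INT 1 arrives: push (MAIN, PC=0), enter IRQ1 at PC=0 (depth now 1)
Event 2 (INT 2): INT 2 arrives: push (IRQ1, PC=0), enter IRQ2 at PC=0 (depth now 2)
Event 3 (EXEC): [IRQ2] PC=0: DEC 4 -> ACC=-4
Event 4 (EXEC): [IRQ2] PC=1: DEC 3 -> ACC=-7
Event 5 (EXEC): [IRQ2] PC=2: IRET -> resume IRQ1 at PC=0 (depth now 1)
Event 6 (EXEC): [IRQ1] PC=0: DEC 2 -> ACC=-9
Event 7 (EXEC): [IRQ1] PC=1: IRET -> resume MAIN at PC=0 (depth now 0)
Event 8 (INT 1): INT 1 arrives: push (MAIN, PC=0), enter IRQ1 at PC=0 (depth now 1)
Event 9 (EXEC): [IRQ1] PC=0: DEC 2 -> ACC=-11
Event 10 (EXEC): [IRQ1] PC=1: IRET -> resume MAIN at PC=0 (depth now 0)
Event 11 (EXEC): [MAIN] PC=0: INC 3 -> ACC=-8
Event 12 (EXEC): [MAIN] PC=1: DEC 2 -> ACC=-10
Event 13 (EXEC): [MAIN] PC=2: INC 4 -> ACC=-6
Event 14 (INT 2): INT 2 arrives: push (MAIN, PC=3), enter IRQ2 at PC=0 (depth now 1)
Event 15 (EXEC): [IRQ2] PC=0: DEC 4 -> ACC=-10
Event 16 (INT 2): INT 2 arrives: push (IRQ2, PC=1), enter IRQ2 at PC=0 (depth now 2)
Event 17 (EXEC): [IRQ2] PC=0: DEC 4 -> ACC=-14
Event 18 (EXEC): [IRQ2] PC=1: DEC 3 -> ACC=-17
Event 19 (EXEC): [IRQ2] PC=2: IRET -> resume IRQ2 at PC=1 (depth now 1)
Event 20 (EXEC): [IRQ2] PC=1: DEC 3 -> ACC=-20
Event 21 (EXEC): [IRQ2] PC=2: IRET -> resume MAIN at PC=3 (depth now 0)
Event 22 (INT 2): INT 2 arrives: push (MAIN, PC=3), enter IRQ2 at PC=0 (depth now 1)
Event 23 (EXEC): [IRQ2] PC=0: DEC 4 -> ACC=-24
Event 24 (INT 1): INT 1 arrives: push (IRQ2, PC=1), enter IRQ1 at PC=0 (depth now 2)
Event 25 (EXEC): [IRQ1] PC=0: DEC 2 -> ACC=-26
Event 26 (EXEC): [IRQ1] PC=1: IRET -> resume IRQ2 at PC=1 (depth now 1)
Event 27 (EXEC): [IRQ2] PC=1: DEC 3 -> ACC=-29
Event 28 (EXEC): [IRQ2] PC=2: IRET -> resume MAIN at PC=3 (depth now 0)
Event 29 (EXEC): [MAIN] PC=3: NOP
Event 30 (EXEC): [MAIN] PC=4: NOP
Event 31 (EXEC): [MAIN] PC=5: NOP
Event 32 (EXEC): [MAIN] PC=6: DEC 4 -> ACC=-33
Event 33 (EXEC): [MAIN] PC=7: HALT

Answer: -33 MAIN 0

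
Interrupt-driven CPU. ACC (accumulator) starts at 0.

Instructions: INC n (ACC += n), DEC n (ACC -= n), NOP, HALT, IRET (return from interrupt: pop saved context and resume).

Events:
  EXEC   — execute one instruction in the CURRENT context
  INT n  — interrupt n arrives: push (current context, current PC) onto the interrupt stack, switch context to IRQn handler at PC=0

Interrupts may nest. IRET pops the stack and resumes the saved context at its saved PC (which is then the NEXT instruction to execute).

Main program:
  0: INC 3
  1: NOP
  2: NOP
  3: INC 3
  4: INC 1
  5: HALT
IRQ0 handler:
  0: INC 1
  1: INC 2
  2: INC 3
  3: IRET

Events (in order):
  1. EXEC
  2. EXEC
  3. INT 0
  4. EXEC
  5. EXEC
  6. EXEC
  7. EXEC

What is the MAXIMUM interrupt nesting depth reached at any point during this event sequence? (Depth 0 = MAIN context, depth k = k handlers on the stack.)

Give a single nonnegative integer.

Event 1 (EXEC): [MAIN] PC=0: INC 3 -> ACC=3 [depth=0]
Event 2 (EXEC): [MAIN] PC=1: NOP [depth=0]
Event 3 (INT 0): INT 0 arrives: push (MAIN, PC=2), enter IRQ0 at PC=0 (depth now 1) [depth=1]
Event 4 (EXEC): [IRQ0] PC=0: INC 1 -> ACC=4 [depth=1]
Event 5 (EXEC): [IRQ0] PC=1: INC 2 -> ACC=6 [depth=1]
Event 6 (EXEC): [IRQ0] PC=2: INC 3 -> ACC=9 [depth=1]
Event 7 (EXEC): [IRQ0] PC=3: IRET -> resume MAIN at PC=2 (depth now 0) [depth=0]
Max depth observed: 1

Answer: 1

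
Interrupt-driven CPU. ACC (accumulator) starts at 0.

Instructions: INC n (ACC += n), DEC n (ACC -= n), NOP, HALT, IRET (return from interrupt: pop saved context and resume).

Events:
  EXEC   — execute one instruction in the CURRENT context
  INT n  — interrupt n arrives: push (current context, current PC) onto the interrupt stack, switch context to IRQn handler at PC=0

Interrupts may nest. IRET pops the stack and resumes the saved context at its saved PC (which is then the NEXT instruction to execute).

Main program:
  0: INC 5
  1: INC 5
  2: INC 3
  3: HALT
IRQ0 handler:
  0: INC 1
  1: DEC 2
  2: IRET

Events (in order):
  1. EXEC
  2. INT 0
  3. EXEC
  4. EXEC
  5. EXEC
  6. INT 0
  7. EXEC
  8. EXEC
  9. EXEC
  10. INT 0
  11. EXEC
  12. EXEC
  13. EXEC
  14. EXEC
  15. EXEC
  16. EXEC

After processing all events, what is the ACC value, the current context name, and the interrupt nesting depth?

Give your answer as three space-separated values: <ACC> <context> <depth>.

Answer: 10 MAIN 0

Derivation:
Event 1 (EXEC): [MAIN] PC=0: INC 5 -> ACC=5
Event 2 (INT 0): INT 0 arrives: push (MAIN, PC=1), enter IRQ0 at PC=0 (depth now 1)
Event 3 (EXEC): [IRQ0] PC=0: INC 1 -> ACC=6
Event 4 (EXEC): [IRQ0] PC=1: DEC 2 -> ACC=4
Event 5 (EXEC): [IRQ0] PC=2: IRET -> resume MAIN at PC=1 (depth now 0)
Event 6 (INT 0): INT 0 arrives: push (MAIN, PC=1), enter IRQ0 at PC=0 (depth now 1)
Event 7 (EXEC): [IRQ0] PC=0: INC 1 -> ACC=5
Event 8 (EXEC): [IRQ0] PC=1: DEC 2 -> ACC=3
Event 9 (EXEC): [IRQ0] PC=2: IRET -> resume MAIN at PC=1 (depth now 0)
Event 10 (INT 0): INT 0 arrives: push (MAIN, PC=1), enter IRQ0 at PC=0 (depth now 1)
Event 11 (EXEC): [IRQ0] PC=0: INC 1 -> ACC=4
Event 12 (EXEC): [IRQ0] PC=1: DEC 2 -> ACC=2
Event 13 (EXEC): [IRQ0] PC=2: IRET -> resume MAIN at PC=1 (depth now 0)
Event 14 (EXEC): [MAIN] PC=1: INC 5 -> ACC=7
Event 15 (EXEC): [MAIN] PC=2: INC 3 -> ACC=10
Event 16 (EXEC): [MAIN] PC=3: HALT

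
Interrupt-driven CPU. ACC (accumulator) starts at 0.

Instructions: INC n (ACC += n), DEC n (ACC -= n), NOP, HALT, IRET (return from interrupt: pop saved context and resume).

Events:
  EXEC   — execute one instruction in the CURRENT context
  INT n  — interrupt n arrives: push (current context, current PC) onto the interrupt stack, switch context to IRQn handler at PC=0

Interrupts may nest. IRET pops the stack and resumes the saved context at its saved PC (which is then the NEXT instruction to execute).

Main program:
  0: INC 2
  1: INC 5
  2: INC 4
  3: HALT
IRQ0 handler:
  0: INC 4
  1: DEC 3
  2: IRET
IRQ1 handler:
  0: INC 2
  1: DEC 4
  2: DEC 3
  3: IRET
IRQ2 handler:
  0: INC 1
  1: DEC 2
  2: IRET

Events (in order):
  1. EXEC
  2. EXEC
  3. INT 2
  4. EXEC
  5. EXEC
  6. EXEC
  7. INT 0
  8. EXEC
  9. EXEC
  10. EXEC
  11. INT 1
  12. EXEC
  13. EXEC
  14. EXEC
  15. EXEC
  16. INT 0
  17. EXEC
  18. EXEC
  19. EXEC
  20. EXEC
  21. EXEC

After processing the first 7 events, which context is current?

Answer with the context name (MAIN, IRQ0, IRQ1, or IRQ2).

Answer: IRQ0

Derivation:
Event 1 (EXEC): [MAIN] PC=0: INC 2 -> ACC=2
Event 2 (EXEC): [MAIN] PC=1: INC 5 -> ACC=7
Event 3 (INT 2): INT 2 arrives: push (MAIN, PC=2), enter IRQ2 at PC=0 (depth now 1)
Event 4 (EXEC): [IRQ2] PC=0: INC 1 -> ACC=8
Event 5 (EXEC): [IRQ2] PC=1: DEC 2 -> ACC=6
Event 6 (EXEC): [IRQ2] PC=2: IRET -> resume MAIN at PC=2 (depth now 0)
Event 7 (INT 0): INT 0 arrives: push (MAIN, PC=2), enter IRQ0 at PC=0 (depth now 1)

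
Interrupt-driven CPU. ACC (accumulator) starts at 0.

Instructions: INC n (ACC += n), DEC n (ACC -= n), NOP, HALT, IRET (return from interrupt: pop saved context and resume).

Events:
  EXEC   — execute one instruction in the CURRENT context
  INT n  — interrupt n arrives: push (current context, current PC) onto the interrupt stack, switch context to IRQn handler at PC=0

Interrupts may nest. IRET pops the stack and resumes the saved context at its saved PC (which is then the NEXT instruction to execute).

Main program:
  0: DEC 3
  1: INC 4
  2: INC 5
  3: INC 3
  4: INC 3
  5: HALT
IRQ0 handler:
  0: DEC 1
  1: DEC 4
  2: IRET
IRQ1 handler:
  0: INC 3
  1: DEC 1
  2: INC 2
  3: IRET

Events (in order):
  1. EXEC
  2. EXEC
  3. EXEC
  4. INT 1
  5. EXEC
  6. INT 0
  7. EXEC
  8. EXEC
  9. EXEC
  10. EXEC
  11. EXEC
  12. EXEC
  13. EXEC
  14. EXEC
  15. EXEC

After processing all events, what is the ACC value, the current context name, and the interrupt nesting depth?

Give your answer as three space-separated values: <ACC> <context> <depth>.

Event 1 (EXEC): [MAIN] PC=0: DEC 3 -> ACC=-3
Event 2 (EXEC): [MAIN] PC=1: INC 4 -> ACC=1
Event 3 (EXEC): [MAIN] PC=2: INC 5 -> ACC=6
Event 4 (INT 1): INT 1 arrives: push (MAIN, PC=3), enter IRQ1 at PC=0 (depth now 1)
Event 5 (EXEC): [IRQ1] PC=0: INC 3 -> ACC=9
Event 6 (INT 0): INT 0 arrives: push (IRQ1, PC=1), enter IRQ0 at PC=0 (depth now 2)
Event 7 (EXEC): [IRQ0] PC=0: DEC 1 -> ACC=8
Event 8 (EXEC): [IRQ0] PC=1: DEC 4 -> ACC=4
Event 9 (EXEC): [IRQ0] PC=2: IRET -> resume IRQ1 at PC=1 (depth now 1)
Event 10 (EXEC): [IRQ1] PC=1: DEC 1 -> ACC=3
Event 11 (EXEC): [IRQ1] PC=2: INC 2 -> ACC=5
Event 12 (EXEC): [IRQ1] PC=3: IRET -> resume MAIN at PC=3 (depth now 0)
Event 13 (EXEC): [MAIN] PC=3: INC 3 -> ACC=8
Event 14 (EXEC): [MAIN] PC=4: INC 3 -> ACC=11
Event 15 (EXEC): [MAIN] PC=5: HALT

Answer: 11 MAIN 0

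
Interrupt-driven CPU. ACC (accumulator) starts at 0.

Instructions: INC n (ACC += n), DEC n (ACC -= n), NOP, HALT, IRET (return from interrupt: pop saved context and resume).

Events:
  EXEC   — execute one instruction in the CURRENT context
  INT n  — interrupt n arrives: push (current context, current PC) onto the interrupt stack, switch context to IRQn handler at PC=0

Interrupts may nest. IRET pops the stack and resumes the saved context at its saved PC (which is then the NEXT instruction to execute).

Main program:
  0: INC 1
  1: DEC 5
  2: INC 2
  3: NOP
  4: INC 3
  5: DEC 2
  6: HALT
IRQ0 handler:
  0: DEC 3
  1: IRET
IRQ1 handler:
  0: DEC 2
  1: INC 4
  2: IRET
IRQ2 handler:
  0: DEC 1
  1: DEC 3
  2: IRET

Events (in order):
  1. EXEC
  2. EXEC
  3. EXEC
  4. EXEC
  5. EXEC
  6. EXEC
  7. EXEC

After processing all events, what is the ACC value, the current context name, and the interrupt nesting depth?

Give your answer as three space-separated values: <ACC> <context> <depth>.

Event 1 (EXEC): [MAIN] PC=0: INC 1 -> ACC=1
Event 2 (EXEC): [MAIN] PC=1: DEC 5 -> ACC=-4
Event 3 (EXEC): [MAIN] PC=2: INC 2 -> ACC=-2
Event 4 (EXEC): [MAIN] PC=3: NOP
Event 5 (EXEC): [MAIN] PC=4: INC 3 -> ACC=1
Event 6 (EXEC): [MAIN] PC=5: DEC 2 -> ACC=-1
Event 7 (EXEC): [MAIN] PC=6: HALT

Answer: -1 MAIN 0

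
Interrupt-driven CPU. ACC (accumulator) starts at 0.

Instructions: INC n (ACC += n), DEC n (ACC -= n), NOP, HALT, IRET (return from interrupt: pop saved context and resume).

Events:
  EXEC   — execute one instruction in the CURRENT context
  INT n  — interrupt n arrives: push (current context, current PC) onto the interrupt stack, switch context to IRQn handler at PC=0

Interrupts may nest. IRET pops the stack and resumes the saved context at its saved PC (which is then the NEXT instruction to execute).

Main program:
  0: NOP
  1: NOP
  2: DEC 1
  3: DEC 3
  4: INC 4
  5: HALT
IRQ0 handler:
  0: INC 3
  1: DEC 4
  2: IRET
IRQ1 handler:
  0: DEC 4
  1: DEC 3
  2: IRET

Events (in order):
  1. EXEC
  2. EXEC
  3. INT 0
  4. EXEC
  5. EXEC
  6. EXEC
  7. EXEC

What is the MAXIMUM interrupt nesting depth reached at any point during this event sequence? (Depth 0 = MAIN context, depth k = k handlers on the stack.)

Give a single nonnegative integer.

Event 1 (EXEC): [MAIN] PC=0: NOP [depth=0]
Event 2 (EXEC): [MAIN] PC=1: NOP [depth=0]
Event 3 (INT 0): INT 0 arrives: push (MAIN, PC=2), enter IRQ0 at PC=0 (depth now 1) [depth=1]
Event 4 (EXEC): [IRQ0] PC=0: INC 3 -> ACC=3 [depth=1]
Event 5 (EXEC): [IRQ0] PC=1: DEC 4 -> ACC=-1 [depth=1]
Event 6 (EXEC): [IRQ0] PC=2: IRET -> resume MAIN at PC=2 (depth now 0) [depth=0]
Event 7 (EXEC): [MAIN] PC=2: DEC 1 -> ACC=-2 [depth=0]
Max depth observed: 1

Answer: 1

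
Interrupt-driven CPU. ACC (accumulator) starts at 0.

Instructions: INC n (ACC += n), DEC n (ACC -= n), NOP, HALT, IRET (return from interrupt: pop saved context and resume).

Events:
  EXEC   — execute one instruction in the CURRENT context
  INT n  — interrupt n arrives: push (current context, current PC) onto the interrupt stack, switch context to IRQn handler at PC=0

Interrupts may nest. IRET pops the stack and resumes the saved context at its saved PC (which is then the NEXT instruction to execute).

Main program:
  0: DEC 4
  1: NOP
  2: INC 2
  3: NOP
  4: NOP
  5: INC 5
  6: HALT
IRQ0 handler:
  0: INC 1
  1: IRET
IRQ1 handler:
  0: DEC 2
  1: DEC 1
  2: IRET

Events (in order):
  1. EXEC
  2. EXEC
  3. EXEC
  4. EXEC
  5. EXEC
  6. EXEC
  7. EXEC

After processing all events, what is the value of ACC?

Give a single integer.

Answer: 3

Derivation:
Event 1 (EXEC): [MAIN] PC=0: DEC 4 -> ACC=-4
Event 2 (EXEC): [MAIN] PC=1: NOP
Event 3 (EXEC): [MAIN] PC=2: INC 2 -> ACC=-2
Event 4 (EXEC): [MAIN] PC=3: NOP
Event 5 (EXEC): [MAIN] PC=4: NOP
Event 6 (EXEC): [MAIN] PC=5: INC 5 -> ACC=3
Event 7 (EXEC): [MAIN] PC=6: HALT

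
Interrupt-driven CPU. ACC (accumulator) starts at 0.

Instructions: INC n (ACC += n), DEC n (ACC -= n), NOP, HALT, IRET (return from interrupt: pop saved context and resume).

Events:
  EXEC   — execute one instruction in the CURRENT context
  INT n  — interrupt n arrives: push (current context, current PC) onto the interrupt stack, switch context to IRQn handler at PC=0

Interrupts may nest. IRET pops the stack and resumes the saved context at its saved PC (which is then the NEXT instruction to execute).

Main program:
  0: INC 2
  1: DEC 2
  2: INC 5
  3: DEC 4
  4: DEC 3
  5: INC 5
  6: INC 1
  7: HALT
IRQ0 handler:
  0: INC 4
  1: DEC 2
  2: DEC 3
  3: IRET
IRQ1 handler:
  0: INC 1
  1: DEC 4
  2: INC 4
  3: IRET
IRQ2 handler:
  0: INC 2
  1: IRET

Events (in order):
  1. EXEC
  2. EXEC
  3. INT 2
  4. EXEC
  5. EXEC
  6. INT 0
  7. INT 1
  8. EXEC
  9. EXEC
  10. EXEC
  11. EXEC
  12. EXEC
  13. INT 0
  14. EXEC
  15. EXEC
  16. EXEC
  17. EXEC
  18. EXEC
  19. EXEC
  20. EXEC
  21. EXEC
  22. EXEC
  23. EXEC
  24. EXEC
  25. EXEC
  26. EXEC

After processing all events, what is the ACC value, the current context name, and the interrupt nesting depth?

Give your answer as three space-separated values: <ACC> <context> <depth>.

Answer: 5 MAIN 0

Derivation:
Event 1 (EXEC): [MAIN] PC=0: INC 2 -> ACC=2
Event 2 (EXEC): [MAIN] PC=1: DEC 2 -> ACC=0
Event 3 (INT 2): INT 2 arrives: push (MAIN, PC=2), enter IRQ2 at PC=0 (depth now 1)
Event 4 (EXEC): [IRQ2] PC=0: INC 2 -> ACC=2
Event 5 (EXEC): [IRQ2] PC=1: IRET -> resume MAIN at PC=2 (depth now 0)
Event 6 (INT 0): INT 0 arrives: push (MAIN, PC=2), enter IRQ0 at PC=0 (depth now 1)
Event 7 (INT 1): INT 1 arrives: push (IRQ0, PC=0), enter IRQ1 at PC=0 (depth now 2)
Event 8 (EXEC): [IRQ1] PC=0: INC 1 -> ACC=3
Event 9 (EXEC): [IRQ1] PC=1: DEC 4 -> ACC=-1
Event 10 (EXEC): [IRQ1] PC=2: INC 4 -> ACC=3
Event 11 (EXEC): [IRQ1] PC=3: IRET -> resume IRQ0 at PC=0 (depth now 1)
Event 12 (EXEC): [IRQ0] PC=0: INC 4 -> ACC=7
Event 13 (INT 0): INT 0 arrives: push (IRQ0, PC=1), enter IRQ0 at PC=0 (depth now 2)
Event 14 (EXEC): [IRQ0] PC=0: INC 4 -> ACC=11
Event 15 (EXEC): [IRQ0] PC=1: DEC 2 -> ACC=9
Event 16 (EXEC): [IRQ0] PC=2: DEC 3 -> ACC=6
Event 17 (EXEC): [IRQ0] PC=3: IRET -> resume IRQ0 at PC=1 (depth now 1)
Event 18 (EXEC): [IRQ0] PC=1: DEC 2 -> ACC=4
Event 19 (EXEC): [IRQ0] PC=2: DEC 3 -> ACC=1
Event 20 (EXEC): [IRQ0] PC=3: IRET -> resume MAIN at PC=2 (depth now 0)
Event 21 (EXEC): [MAIN] PC=2: INC 5 -> ACC=6
Event 22 (EXEC): [MAIN] PC=3: DEC 4 -> ACC=2
Event 23 (EXEC): [MAIN] PC=4: DEC 3 -> ACC=-1
Event 24 (EXEC): [MAIN] PC=5: INC 5 -> ACC=4
Event 25 (EXEC): [MAIN] PC=6: INC 1 -> ACC=5
Event 26 (EXEC): [MAIN] PC=7: HALT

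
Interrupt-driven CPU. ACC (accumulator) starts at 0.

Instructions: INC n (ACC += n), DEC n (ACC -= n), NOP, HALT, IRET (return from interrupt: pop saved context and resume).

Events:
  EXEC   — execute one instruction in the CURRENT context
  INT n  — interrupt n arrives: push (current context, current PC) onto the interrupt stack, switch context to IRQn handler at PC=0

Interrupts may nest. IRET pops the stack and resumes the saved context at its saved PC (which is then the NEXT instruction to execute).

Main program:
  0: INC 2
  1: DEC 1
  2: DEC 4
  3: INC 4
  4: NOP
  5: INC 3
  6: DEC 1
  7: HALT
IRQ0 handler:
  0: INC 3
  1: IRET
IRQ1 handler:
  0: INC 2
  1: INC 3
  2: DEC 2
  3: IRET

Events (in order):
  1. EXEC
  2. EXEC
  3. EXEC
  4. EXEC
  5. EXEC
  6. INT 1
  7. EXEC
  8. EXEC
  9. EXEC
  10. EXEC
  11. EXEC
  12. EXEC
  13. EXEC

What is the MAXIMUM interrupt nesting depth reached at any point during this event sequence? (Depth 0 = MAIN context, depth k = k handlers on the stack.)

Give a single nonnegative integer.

Answer: 1

Derivation:
Event 1 (EXEC): [MAIN] PC=0: INC 2 -> ACC=2 [depth=0]
Event 2 (EXEC): [MAIN] PC=1: DEC 1 -> ACC=1 [depth=0]
Event 3 (EXEC): [MAIN] PC=2: DEC 4 -> ACC=-3 [depth=0]
Event 4 (EXEC): [MAIN] PC=3: INC 4 -> ACC=1 [depth=0]
Event 5 (EXEC): [MAIN] PC=4: NOP [depth=0]
Event 6 (INT 1): INT 1 arrives: push (MAIN, PC=5), enter IRQ1 at PC=0 (depth now 1) [depth=1]
Event 7 (EXEC): [IRQ1] PC=0: INC 2 -> ACC=3 [depth=1]
Event 8 (EXEC): [IRQ1] PC=1: INC 3 -> ACC=6 [depth=1]
Event 9 (EXEC): [IRQ1] PC=2: DEC 2 -> ACC=4 [depth=1]
Event 10 (EXEC): [IRQ1] PC=3: IRET -> resume MAIN at PC=5 (depth now 0) [depth=0]
Event 11 (EXEC): [MAIN] PC=5: INC 3 -> ACC=7 [depth=0]
Event 12 (EXEC): [MAIN] PC=6: DEC 1 -> ACC=6 [depth=0]
Event 13 (EXEC): [MAIN] PC=7: HALT [depth=0]
Max depth observed: 1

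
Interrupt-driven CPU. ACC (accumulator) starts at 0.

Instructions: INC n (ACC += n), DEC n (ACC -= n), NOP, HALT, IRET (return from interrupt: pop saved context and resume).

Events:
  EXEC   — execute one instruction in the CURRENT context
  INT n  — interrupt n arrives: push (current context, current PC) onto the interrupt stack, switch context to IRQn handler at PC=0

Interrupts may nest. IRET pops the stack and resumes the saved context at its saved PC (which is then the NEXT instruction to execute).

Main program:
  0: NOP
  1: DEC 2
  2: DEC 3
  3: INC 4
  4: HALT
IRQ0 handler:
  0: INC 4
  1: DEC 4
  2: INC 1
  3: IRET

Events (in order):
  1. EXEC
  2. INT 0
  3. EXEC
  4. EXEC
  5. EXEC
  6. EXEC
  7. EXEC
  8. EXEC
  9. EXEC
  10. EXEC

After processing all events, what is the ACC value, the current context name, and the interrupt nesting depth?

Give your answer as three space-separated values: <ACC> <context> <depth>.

Answer: 0 MAIN 0

Derivation:
Event 1 (EXEC): [MAIN] PC=0: NOP
Event 2 (INT 0): INT 0 arrives: push (MAIN, PC=1), enter IRQ0 at PC=0 (depth now 1)
Event 3 (EXEC): [IRQ0] PC=0: INC 4 -> ACC=4
Event 4 (EXEC): [IRQ0] PC=1: DEC 4 -> ACC=0
Event 5 (EXEC): [IRQ0] PC=2: INC 1 -> ACC=1
Event 6 (EXEC): [IRQ0] PC=3: IRET -> resume MAIN at PC=1 (depth now 0)
Event 7 (EXEC): [MAIN] PC=1: DEC 2 -> ACC=-1
Event 8 (EXEC): [MAIN] PC=2: DEC 3 -> ACC=-4
Event 9 (EXEC): [MAIN] PC=3: INC 4 -> ACC=0
Event 10 (EXEC): [MAIN] PC=4: HALT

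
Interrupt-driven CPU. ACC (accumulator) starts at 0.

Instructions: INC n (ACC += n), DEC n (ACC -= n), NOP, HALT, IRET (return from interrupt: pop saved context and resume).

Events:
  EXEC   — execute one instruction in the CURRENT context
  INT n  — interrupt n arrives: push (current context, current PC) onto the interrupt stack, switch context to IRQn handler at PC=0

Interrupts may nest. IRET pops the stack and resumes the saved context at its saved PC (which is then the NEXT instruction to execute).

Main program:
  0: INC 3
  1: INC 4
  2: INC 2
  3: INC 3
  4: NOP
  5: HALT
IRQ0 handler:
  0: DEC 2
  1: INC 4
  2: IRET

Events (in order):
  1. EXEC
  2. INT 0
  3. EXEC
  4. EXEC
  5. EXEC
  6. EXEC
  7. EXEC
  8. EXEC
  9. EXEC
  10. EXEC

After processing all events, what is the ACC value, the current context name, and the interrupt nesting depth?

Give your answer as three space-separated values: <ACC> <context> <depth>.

Answer: 14 MAIN 0

Derivation:
Event 1 (EXEC): [MAIN] PC=0: INC 3 -> ACC=3
Event 2 (INT 0): INT 0 arrives: push (MAIN, PC=1), enter IRQ0 at PC=0 (depth now 1)
Event 3 (EXEC): [IRQ0] PC=0: DEC 2 -> ACC=1
Event 4 (EXEC): [IRQ0] PC=1: INC 4 -> ACC=5
Event 5 (EXEC): [IRQ0] PC=2: IRET -> resume MAIN at PC=1 (depth now 0)
Event 6 (EXEC): [MAIN] PC=1: INC 4 -> ACC=9
Event 7 (EXEC): [MAIN] PC=2: INC 2 -> ACC=11
Event 8 (EXEC): [MAIN] PC=3: INC 3 -> ACC=14
Event 9 (EXEC): [MAIN] PC=4: NOP
Event 10 (EXEC): [MAIN] PC=5: HALT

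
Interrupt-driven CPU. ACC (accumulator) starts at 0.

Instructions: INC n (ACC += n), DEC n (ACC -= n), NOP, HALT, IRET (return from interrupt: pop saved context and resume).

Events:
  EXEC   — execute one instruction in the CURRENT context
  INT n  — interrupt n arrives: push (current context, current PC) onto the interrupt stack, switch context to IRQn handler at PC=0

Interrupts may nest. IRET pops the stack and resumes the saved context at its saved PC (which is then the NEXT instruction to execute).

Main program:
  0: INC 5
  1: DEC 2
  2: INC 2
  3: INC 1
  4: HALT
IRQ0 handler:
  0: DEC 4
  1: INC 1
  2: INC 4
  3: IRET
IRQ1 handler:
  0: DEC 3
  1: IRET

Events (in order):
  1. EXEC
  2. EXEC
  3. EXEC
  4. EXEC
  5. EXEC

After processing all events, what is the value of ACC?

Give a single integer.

Answer: 6

Derivation:
Event 1 (EXEC): [MAIN] PC=0: INC 5 -> ACC=5
Event 2 (EXEC): [MAIN] PC=1: DEC 2 -> ACC=3
Event 3 (EXEC): [MAIN] PC=2: INC 2 -> ACC=5
Event 4 (EXEC): [MAIN] PC=3: INC 1 -> ACC=6
Event 5 (EXEC): [MAIN] PC=4: HALT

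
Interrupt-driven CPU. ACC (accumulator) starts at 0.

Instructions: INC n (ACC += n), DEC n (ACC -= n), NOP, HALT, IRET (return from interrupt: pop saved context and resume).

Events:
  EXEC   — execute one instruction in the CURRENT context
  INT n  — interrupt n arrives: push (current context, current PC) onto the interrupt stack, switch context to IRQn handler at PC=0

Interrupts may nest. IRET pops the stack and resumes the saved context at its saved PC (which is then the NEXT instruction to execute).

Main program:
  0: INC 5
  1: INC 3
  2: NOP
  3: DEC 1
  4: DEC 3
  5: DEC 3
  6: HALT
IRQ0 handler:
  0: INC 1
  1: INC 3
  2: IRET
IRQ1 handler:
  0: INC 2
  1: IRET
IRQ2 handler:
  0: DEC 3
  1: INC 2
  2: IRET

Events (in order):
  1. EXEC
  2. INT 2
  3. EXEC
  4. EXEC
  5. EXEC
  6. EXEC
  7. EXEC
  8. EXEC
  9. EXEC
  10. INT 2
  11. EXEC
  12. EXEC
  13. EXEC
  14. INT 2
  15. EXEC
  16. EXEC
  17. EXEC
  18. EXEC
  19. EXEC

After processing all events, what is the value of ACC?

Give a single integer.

Answer: -2

Derivation:
Event 1 (EXEC): [MAIN] PC=0: INC 5 -> ACC=5
Event 2 (INT 2): INT 2 arrives: push (MAIN, PC=1), enter IRQ2 at PC=0 (depth now 1)
Event 3 (EXEC): [IRQ2] PC=0: DEC 3 -> ACC=2
Event 4 (EXEC): [IRQ2] PC=1: INC 2 -> ACC=4
Event 5 (EXEC): [IRQ2] PC=2: IRET -> resume MAIN at PC=1 (depth now 0)
Event 6 (EXEC): [MAIN] PC=1: INC 3 -> ACC=7
Event 7 (EXEC): [MAIN] PC=2: NOP
Event 8 (EXEC): [MAIN] PC=3: DEC 1 -> ACC=6
Event 9 (EXEC): [MAIN] PC=4: DEC 3 -> ACC=3
Event 10 (INT 2): INT 2 arrives: push (MAIN, PC=5), enter IRQ2 at PC=0 (depth now 1)
Event 11 (EXEC): [IRQ2] PC=0: DEC 3 -> ACC=0
Event 12 (EXEC): [IRQ2] PC=1: INC 2 -> ACC=2
Event 13 (EXEC): [IRQ2] PC=2: IRET -> resume MAIN at PC=5 (depth now 0)
Event 14 (INT 2): INT 2 arrives: push (MAIN, PC=5), enter IRQ2 at PC=0 (depth now 1)
Event 15 (EXEC): [IRQ2] PC=0: DEC 3 -> ACC=-1
Event 16 (EXEC): [IRQ2] PC=1: INC 2 -> ACC=1
Event 17 (EXEC): [IRQ2] PC=2: IRET -> resume MAIN at PC=5 (depth now 0)
Event 18 (EXEC): [MAIN] PC=5: DEC 3 -> ACC=-2
Event 19 (EXEC): [MAIN] PC=6: HALT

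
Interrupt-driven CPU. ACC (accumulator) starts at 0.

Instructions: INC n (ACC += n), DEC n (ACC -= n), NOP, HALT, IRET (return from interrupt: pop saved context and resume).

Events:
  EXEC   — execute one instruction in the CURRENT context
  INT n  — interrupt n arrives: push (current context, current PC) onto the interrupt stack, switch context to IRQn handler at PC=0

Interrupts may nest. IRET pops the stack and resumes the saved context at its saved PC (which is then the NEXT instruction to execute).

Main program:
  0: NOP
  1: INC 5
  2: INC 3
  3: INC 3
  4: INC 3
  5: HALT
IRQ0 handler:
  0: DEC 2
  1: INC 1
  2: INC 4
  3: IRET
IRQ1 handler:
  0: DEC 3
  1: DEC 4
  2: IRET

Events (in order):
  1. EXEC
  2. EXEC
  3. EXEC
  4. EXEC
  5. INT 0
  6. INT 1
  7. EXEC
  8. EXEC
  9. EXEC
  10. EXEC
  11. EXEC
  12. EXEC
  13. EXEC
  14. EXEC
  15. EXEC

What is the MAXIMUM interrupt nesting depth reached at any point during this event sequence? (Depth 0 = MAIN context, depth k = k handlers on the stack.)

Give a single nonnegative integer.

Answer: 2

Derivation:
Event 1 (EXEC): [MAIN] PC=0: NOP [depth=0]
Event 2 (EXEC): [MAIN] PC=1: INC 5 -> ACC=5 [depth=0]
Event 3 (EXEC): [MAIN] PC=2: INC 3 -> ACC=8 [depth=0]
Event 4 (EXEC): [MAIN] PC=3: INC 3 -> ACC=11 [depth=0]
Event 5 (INT 0): INT 0 arrives: push (MAIN, PC=4), enter IRQ0 at PC=0 (depth now 1) [depth=1]
Event 6 (INT 1): INT 1 arrives: push (IRQ0, PC=0), enter IRQ1 at PC=0 (depth now 2) [depth=2]
Event 7 (EXEC): [IRQ1] PC=0: DEC 3 -> ACC=8 [depth=2]
Event 8 (EXEC): [IRQ1] PC=1: DEC 4 -> ACC=4 [depth=2]
Event 9 (EXEC): [IRQ1] PC=2: IRET -> resume IRQ0 at PC=0 (depth now 1) [depth=1]
Event 10 (EXEC): [IRQ0] PC=0: DEC 2 -> ACC=2 [depth=1]
Event 11 (EXEC): [IRQ0] PC=1: INC 1 -> ACC=3 [depth=1]
Event 12 (EXEC): [IRQ0] PC=2: INC 4 -> ACC=7 [depth=1]
Event 13 (EXEC): [IRQ0] PC=3: IRET -> resume MAIN at PC=4 (depth now 0) [depth=0]
Event 14 (EXEC): [MAIN] PC=4: INC 3 -> ACC=10 [depth=0]
Event 15 (EXEC): [MAIN] PC=5: HALT [depth=0]
Max depth observed: 2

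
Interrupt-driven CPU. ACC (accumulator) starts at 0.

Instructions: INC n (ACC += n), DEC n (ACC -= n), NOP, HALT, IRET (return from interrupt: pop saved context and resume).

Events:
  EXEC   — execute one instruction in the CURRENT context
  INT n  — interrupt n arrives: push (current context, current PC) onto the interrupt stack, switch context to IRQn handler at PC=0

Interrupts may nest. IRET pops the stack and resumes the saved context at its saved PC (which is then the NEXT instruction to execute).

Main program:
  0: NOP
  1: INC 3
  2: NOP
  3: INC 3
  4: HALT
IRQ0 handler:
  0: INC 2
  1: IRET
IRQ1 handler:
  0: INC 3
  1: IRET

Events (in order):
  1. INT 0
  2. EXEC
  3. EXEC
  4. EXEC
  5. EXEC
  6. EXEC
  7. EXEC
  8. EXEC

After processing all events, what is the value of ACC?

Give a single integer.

Answer: 8

Derivation:
Event 1 (INT 0): INT 0 arrives: push (MAIN, PC=0), enter IRQ0 at PC=0 (depth now 1)
Event 2 (EXEC): [IRQ0] PC=0: INC 2 -> ACC=2
Event 3 (EXEC): [IRQ0] PC=1: IRET -> resume MAIN at PC=0 (depth now 0)
Event 4 (EXEC): [MAIN] PC=0: NOP
Event 5 (EXEC): [MAIN] PC=1: INC 3 -> ACC=5
Event 6 (EXEC): [MAIN] PC=2: NOP
Event 7 (EXEC): [MAIN] PC=3: INC 3 -> ACC=8
Event 8 (EXEC): [MAIN] PC=4: HALT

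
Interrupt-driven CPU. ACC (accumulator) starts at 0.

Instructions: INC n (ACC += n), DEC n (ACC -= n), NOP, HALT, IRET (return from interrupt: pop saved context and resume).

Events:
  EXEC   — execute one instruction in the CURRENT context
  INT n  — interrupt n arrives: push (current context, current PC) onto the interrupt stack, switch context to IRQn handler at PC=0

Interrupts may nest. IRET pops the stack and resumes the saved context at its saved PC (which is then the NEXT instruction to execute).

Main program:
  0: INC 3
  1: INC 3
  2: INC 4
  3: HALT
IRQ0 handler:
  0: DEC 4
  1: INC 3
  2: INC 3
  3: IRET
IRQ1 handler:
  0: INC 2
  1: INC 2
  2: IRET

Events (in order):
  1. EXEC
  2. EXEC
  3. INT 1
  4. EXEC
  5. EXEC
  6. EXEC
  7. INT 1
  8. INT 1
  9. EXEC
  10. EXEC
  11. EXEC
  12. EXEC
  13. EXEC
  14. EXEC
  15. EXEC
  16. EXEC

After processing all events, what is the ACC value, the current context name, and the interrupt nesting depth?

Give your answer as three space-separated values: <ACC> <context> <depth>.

Event 1 (EXEC): [MAIN] PC=0: INC 3 -> ACC=3
Event 2 (EXEC): [MAIN] PC=1: INC 3 -> ACC=6
Event 3 (INT 1): INT 1 arrives: push (MAIN, PC=2), enter IRQ1 at PC=0 (depth now 1)
Event 4 (EXEC): [IRQ1] PC=0: INC 2 -> ACC=8
Event 5 (EXEC): [IRQ1] PC=1: INC 2 -> ACC=10
Event 6 (EXEC): [IRQ1] PC=2: IRET -> resume MAIN at PC=2 (depth now 0)
Event 7 (INT 1): INT 1 arrives: push (MAIN, PC=2), enter IRQ1 at PC=0 (depth now 1)
Event 8 (INT 1): INT 1 arrives: push (IRQ1, PC=0), enter IRQ1 at PC=0 (depth now 2)
Event 9 (EXEC): [IRQ1] PC=0: INC 2 -> ACC=12
Event 10 (EXEC): [IRQ1] PC=1: INC 2 -> ACC=14
Event 11 (EXEC): [IRQ1] PC=2: IRET -> resume IRQ1 at PC=0 (depth now 1)
Event 12 (EXEC): [IRQ1] PC=0: INC 2 -> ACC=16
Event 13 (EXEC): [IRQ1] PC=1: INC 2 -> ACC=18
Event 14 (EXEC): [IRQ1] PC=2: IRET -> resume MAIN at PC=2 (depth now 0)
Event 15 (EXEC): [MAIN] PC=2: INC 4 -> ACC=22
Event 16 (EXEC): [MAIN] PC=3: HALT

Answer: 22 MAIN 0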